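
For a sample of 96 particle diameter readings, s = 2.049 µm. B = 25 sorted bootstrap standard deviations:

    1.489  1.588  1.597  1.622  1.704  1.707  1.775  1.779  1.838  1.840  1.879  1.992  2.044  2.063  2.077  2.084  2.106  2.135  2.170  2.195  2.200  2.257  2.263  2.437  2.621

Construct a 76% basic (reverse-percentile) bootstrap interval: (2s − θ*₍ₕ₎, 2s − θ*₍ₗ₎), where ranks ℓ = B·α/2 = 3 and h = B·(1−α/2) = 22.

Percentile endpoints at ranks 3 and 22: θ*₍3₎ = 1.597, θ*₍22₎ = 2.257.
Basic interval reflects these around s:
  lower = 2 × 2.049 − 2.257 = 1.841
  upper = 2 × 2.049 − 1.597 = 2.501

(1.841, 2.501)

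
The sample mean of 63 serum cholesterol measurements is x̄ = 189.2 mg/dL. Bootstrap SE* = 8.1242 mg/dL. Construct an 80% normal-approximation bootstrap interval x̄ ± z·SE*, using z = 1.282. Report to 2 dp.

Margin = 1.282 × 8.1242 = 10.415
Interval: 189.2 ± 10.415

(178.78, 199.62)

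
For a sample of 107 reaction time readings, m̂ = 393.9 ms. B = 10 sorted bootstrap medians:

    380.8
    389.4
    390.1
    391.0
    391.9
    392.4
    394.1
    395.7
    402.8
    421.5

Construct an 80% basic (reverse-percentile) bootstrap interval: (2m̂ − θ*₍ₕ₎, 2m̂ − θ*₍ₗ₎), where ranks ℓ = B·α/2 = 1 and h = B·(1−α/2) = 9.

Percentile endpoints at ranks 1 and 9: θ*₍1₎ = 380.8, θ*₍9₎ = 402.8.
Basic interval reflects these around m̂:
  lower = 2 × 393.9 − 402.8 = 385.0
  upper = 2 × 393.9 − 380.8 = 407.0

(385.0, 407.0)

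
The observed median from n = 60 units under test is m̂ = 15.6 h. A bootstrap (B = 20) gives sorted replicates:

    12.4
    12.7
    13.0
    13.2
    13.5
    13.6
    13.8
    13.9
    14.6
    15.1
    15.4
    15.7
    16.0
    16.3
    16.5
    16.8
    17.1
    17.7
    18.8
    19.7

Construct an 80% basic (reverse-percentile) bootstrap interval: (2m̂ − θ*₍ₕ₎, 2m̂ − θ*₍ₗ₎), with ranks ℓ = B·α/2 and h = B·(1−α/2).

Percentile endpoints at ranks 2 and 18: θ*₍2₎ = 12.7, θ*₍18₎ = 17.7.
Basic interval reflects these around m̂:
  lower = 2 × 15.6 − 17.7 = 13.5
  upper = 2 × 15.6 − 12.7 = 18.5

(13.5, 18.5)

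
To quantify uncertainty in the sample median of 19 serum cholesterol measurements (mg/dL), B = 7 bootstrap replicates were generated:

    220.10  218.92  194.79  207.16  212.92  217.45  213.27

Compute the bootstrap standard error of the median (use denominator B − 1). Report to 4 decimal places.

Bootstrap SE is the standard deviation of the 7 replicate medians.
Mean of replicates: (220.10 + 218.92 + 194.79 + 207.16 + 212.92 + 217.45 + 213.27) / 7 = 1484.61000 / 7 = 212.08714
Sum of squared deviations: (+8.01286)² + (+6.83286)² + (−17.29714)² + (−4.92714)² + (+0.83286)² + (+5.36286)² + (+1.18286)² = 465.21474
Variance = 465.21474 / 6 = 77.53579
SE* = √77.53579

SE* = 8.8054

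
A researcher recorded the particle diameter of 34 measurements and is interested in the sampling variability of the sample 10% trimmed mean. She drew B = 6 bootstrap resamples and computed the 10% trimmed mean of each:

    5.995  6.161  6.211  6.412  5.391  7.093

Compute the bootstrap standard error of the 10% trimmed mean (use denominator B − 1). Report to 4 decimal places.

Bootstrap SE is the standard deviation of the 6 replicate 10% trimmed means.
Mean of replicates: (5.995 + 6.161 + 6.211 + 6.412 + 5.391 + 7.093) / 6 = 37.26300 / 6 = 6.21050
Sum of squared deviations: (−0.21550)² + (−0.04950)² + (+0.00050)² + (+0.20150)² + (−0.81950)² + (+0.88250)² = 1.53988
Variance = 1.53988 / 5 = 0.30798
SE* = √0.30798

SE* = 0.5550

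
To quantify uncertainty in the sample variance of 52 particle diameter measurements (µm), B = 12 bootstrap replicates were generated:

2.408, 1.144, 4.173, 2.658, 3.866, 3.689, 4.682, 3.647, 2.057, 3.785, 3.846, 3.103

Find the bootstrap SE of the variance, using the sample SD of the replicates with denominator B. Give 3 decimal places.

Bootstrap SE is the standard deviation of the 12 replicate variances.
Mean of replicates: (2.408 + 1.144 + 4.173 + 2.658 + 3.866 + 3.689 + 4.682 + 3.647 + 2.057 + 3.785 + 3.846 + 3.103) / 12 = 39.0580 / 12 = 3.2548
Sum of squared deviations: (−0.8468)² + (−2.1108)² + (+0.9182)² + (−0.5968)² + (+0.6112)² + (+0.4342)² + (+1.4272)² + (+0.3922)² + (−1.1978)² + (+0.5302)² + (+0.5912)² + (−0.1518)² = 11.2130
Variance = 11.2130 / 12 = 0.9344
SE* = √0.9344

SE* = 0.967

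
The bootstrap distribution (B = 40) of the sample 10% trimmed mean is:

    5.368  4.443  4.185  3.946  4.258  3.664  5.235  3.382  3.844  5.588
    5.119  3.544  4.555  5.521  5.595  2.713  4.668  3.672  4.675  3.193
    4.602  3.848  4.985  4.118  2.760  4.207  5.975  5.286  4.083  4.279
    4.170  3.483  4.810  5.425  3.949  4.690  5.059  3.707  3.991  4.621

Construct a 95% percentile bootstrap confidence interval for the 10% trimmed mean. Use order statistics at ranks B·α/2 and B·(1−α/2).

Sorted replicates: 2.713, 2.760, 3.193, 3.382, 3.483, 3.544, 3.664, 3.672, 3.707, 3.844, 3.848, 3.946, 3.949, 3.991, 4.083, 4.118, 4.170, 4.185, 4.207, 4.258, 4.279, 4.443, 4.555, 4.602, 4.621, 4.668, 4.675, 4.690, 4.810, 4.985, 5.059, 5.119, 5.235, 5.286, 5.368, 5.425, 5.521, 5.588, 5.595, 5.975
α = 0.05; lower rank = 40 × 0.025 = 1; upper rank = 40 × 0.975 = 39.
The 1st smallest replicate is 2.713; the 39th is 5.595.

(2.713, 5.595)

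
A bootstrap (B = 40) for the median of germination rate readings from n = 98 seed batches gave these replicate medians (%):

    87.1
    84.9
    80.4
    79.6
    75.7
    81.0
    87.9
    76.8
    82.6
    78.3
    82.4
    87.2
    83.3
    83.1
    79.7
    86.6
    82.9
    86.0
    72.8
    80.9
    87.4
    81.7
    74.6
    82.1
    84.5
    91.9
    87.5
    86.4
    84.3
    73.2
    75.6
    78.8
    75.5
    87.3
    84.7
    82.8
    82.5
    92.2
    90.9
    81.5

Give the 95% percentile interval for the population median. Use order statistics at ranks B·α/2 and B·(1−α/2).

(72.8, 91.9)

Sorted replicates: 72.8, 73.2, 74.6, 75.5, 75.6, 75.7, 76.8, 78.3, 78.8, 79.6, 79.7, 80.4, 80.9, 81.0, 81.5, 81.7, 82.1, 82.4, 82.5, 82.6, 82.8, 82.9, 83.1, 83.3, 84.3, 84.5, 84.7, 84.9, 86.0, 86.4, 86.6, 87.1, 87.2, 87.3, 87.4, 87.5, 87.9, 90.9, 91.9, 92.2
α = 0.05; lower rank = 40 × 0.025 = 1; upper rank = 40 × 0.975 = 39.
The 1st smallest replicate is 72.8; the 39th is 91.9.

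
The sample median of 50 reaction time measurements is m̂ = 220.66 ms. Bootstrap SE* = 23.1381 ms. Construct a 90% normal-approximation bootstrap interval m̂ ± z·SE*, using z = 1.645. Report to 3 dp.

(182.598, 258.722)

Margin = 1.645 × 23.1381 = 38.0622
Interval: 220.66 ± 38.0622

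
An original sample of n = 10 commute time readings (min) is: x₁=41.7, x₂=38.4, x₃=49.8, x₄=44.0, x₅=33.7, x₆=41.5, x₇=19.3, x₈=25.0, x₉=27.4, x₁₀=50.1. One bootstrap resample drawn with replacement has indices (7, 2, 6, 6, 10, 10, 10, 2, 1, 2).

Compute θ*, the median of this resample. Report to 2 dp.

θ* = 41.50

Resample values: 19.3, 38.4, 41.5, 41.5, 50.1, 50.1, 50.1, 38.4, 41.7, 38.4.
Sorted: 19.3, 38.4, 38.4, 38.4, 41.5, 41.5, 41.7, 50.1, 50.1, 50.1
Median = average of the two middle values = 41.50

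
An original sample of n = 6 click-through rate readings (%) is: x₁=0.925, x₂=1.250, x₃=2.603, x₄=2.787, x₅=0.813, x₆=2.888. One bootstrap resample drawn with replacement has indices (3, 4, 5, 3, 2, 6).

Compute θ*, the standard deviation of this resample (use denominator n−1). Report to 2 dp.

θ* = 0.89

Resample values: 2.603, 2.787, 0.813, 2.603, 1.250, 2.888.
Mean = 2.1573; sum of squared deviations = 3.9581
s² = 3.9581 / 5 = 0.7916
s = √0.7916 = 0.89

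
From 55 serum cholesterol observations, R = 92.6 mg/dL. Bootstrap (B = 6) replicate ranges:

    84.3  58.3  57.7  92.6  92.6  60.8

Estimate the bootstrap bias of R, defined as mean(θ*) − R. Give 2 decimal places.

mean(θ*) = (84.3 + 58.3 + 57.7 + 92.6 + 92.6 + 60.8) / 6 = 74.383
bias = 74.383 − 92.6

bias = −18.22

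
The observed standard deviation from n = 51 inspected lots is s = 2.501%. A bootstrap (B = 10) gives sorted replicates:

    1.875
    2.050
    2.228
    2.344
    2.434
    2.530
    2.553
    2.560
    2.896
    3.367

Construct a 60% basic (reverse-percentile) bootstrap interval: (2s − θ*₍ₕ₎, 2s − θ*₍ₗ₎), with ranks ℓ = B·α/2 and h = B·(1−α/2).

(2.442, 2.952)

Percentile endpoints at ranks 2 and 8: θ*₍2₎ = 2.050, θ*₍8₎ = 2.560.
Basic interval reflects these around s:
  lower = 2 × 2.501 − 2.560 = 2.442
  upper = 2 × 2.501 − 2.050 = 2.952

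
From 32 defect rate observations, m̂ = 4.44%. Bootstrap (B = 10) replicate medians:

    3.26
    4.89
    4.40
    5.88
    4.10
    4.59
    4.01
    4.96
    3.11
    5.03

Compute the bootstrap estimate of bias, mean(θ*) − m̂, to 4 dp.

bias = −0.0170

mean(θ*) = (3.26 + 4.89 + 4.40 + 5.88 + 4.10 + 4.59 + 4.01 + 4.96 + 3.11 + 5.03) / 10 = 4.42300
bias = 4.42300 − 4.44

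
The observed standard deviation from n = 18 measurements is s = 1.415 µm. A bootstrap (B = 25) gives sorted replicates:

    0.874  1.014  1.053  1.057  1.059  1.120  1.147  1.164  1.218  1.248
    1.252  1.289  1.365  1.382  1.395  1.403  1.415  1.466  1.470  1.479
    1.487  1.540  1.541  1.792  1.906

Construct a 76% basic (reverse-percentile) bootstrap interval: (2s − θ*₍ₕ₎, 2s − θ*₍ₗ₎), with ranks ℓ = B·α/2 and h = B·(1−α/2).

(1.290, 1.777)

Percentile endpoints at ranks 3 and 22: θ*₍3₎ = 1.053, θ*₍22₎ = 1.540.
Basic interval reflects these around s:
  lower = 2 × 1.415 − 1.540 = 1.290
  upper = 2 × 1.415 − 1.053 = 1.777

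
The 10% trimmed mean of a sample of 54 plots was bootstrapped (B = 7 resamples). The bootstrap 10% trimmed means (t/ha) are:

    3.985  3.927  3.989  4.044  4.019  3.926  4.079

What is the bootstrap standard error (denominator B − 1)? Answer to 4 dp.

Bootstrap SE is the standard deviation of the 7 replicate 10% trimmed means.
Mean of replicates: (3.985 + 3.927 + 3.989 + 4.044 + 4.019 + 3.926 + 4.079) / 7 = 27.96900 / 7 = 3.99557
Sum of squared deviations: (−0.01057)² + (−0.06857)² + (−0.00657)² + (+0.04843)² + (+0.02343)² + (−0.06957)² + (+0.08343)² = 0.01955
Variance = 0.01955 / 6 = 0.00326
SE* = √0.00326

SE* = 0.0571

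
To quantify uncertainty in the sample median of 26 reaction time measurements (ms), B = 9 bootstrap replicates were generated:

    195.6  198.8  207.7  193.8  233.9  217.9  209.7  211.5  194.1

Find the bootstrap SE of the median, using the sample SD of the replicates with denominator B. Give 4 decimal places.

Bootstrap SE is the standard deviation of the 9 replicate medians.
Mean of replicates: (195.6 + 198.8 + 207.7 + 193.8 + 233.9 + 217.9 + 209.7 + 211.5 + 194.1) / 9 = 1863.00000 / 9 = 207.00000
Sum of squared deviations: (−11.40000)² + (−8.20000)² + (+0.70000)² + (−13.20000)² + (+26.90000)² + (+10.90000)² + (+2.70000)² + (+4.50000)² + (−12.90000)² = 1408.30000
Variance = 1408.30000 / 9 = 156.47778
SE* = √156.47778

SE* = 12.5091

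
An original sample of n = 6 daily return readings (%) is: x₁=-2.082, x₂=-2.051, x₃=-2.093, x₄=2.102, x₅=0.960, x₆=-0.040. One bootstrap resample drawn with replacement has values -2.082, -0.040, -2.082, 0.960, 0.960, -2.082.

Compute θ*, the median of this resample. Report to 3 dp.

θ* = -1.061

Sorted: -2.082, -2.082, -2.082, -0.040, 0.960, 0.960
Median = average of the two middle values = -1.061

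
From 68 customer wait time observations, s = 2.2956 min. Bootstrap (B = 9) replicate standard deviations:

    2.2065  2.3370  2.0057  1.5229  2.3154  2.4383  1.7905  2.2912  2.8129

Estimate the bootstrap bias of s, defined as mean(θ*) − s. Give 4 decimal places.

bias = −0.1044

mean(θ*) = (2.2065 + 2.3370 + 2.0057 + 1.5229 + 2.3154 + 2.4383 + 1.7905 + 2.2912 + 2.8129) / 9 = 2.19116
bias = 2.19116 − 2.2956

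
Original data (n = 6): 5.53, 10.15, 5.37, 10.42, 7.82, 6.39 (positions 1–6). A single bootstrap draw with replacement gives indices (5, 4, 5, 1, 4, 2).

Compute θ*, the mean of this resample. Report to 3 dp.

θ* = 8.693

Resample values: 7.82, 10.42, 7.82, 5.53, 10.42, 10.15.
Mean = (7.82 + 10.42 + 7.82 + 5.53 + 10.42 + 10.15) / 6 = 52.160 / 6 = 8.693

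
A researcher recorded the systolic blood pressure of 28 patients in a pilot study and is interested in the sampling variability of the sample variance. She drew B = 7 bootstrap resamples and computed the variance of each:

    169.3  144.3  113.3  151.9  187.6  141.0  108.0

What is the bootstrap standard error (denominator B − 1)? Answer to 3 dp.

SE* = 28.411

Bootstrap SE is the standard deviation of the 7 replicate variances.
Mean of replicates: (169.3 + 144.3 + 113.3 + 151.9 + 187.6 + 141.0 + 108.0) / 7 = 1015.4000 / 7 = 145.0571
Sum of squared deviations: (+24.2429)² + (−0.7571)² + (−31.7571)² + (+6.8429)² + (+42.5429)² + (−4.0571)² + (−37.0571)² = 4843.2171
Variance = 4843.2171 / 6 = 807.2029
SE* = √807.2029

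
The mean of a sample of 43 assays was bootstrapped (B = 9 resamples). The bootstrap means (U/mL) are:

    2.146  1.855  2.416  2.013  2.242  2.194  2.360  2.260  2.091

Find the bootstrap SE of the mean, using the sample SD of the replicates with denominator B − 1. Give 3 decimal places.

SE* = 0.174

Bootstrap SE is the standard deviation of the 9 replicate means.
Mean of replicates: (2.146 + 1.855 + 2.416 + 2.013 + 2.242 + 2.194 + 2.360 + 2.260 + 2.091) / 9 = 19.57700 / 9 = 2.17522
Sum of squared deviations: (−0.02922)² + (−0.32022)² + (+0.24078)² + (−0.16222)² + (+0.06678)² + (+0.01878)² + (+0.18478)² + (+0.08478)² + (−0.08422)² = 0.24092
Variance = 0.24092 / 8 = 0.03012
SE* = √0.03012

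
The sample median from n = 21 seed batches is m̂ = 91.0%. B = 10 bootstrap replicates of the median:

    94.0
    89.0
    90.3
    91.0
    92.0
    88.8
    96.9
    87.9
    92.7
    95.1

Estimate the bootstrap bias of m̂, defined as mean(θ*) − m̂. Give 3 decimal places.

bias = +0.770

mean(θ*) = (94.0 + 89.0 + 90.3 + 91.0 + 92.0 + 88.8 + 96.9 + 87.9 + 92.7 + 95.1) / 10 = 91.7700
bias = 91.7700 − 91.0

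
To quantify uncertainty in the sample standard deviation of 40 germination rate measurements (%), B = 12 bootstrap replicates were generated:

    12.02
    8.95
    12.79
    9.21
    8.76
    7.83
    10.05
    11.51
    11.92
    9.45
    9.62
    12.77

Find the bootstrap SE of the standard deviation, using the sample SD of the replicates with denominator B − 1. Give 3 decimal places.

SE* = 1.704

Bootstrap SE is the standard deviation of the 12 replicate standard deviations.
Mean of replicates: (12.02 + 8.95 + 12.79 + 9.21 + 8.76 + 7.83 + 10.05 + 11.51 + 11.92 + 9.45 + 9.62 + 12.77) / 12 = 124.8800 / 12 = 10.4067
Sum of squared deviations: (+1.6133)² + (−1.4567)² + (+2.3833)² + (−1.1967)² + (−1.6467)² + (−2.5767)² + (−0.3567)² + (+1.1033)² + (+1.5133)² + (−0.9567)² + (−0.7867)² + (+2.3633)² = 31.9419
Variance = 31.9419 / 11 = 2.9038
SE* = √2.9038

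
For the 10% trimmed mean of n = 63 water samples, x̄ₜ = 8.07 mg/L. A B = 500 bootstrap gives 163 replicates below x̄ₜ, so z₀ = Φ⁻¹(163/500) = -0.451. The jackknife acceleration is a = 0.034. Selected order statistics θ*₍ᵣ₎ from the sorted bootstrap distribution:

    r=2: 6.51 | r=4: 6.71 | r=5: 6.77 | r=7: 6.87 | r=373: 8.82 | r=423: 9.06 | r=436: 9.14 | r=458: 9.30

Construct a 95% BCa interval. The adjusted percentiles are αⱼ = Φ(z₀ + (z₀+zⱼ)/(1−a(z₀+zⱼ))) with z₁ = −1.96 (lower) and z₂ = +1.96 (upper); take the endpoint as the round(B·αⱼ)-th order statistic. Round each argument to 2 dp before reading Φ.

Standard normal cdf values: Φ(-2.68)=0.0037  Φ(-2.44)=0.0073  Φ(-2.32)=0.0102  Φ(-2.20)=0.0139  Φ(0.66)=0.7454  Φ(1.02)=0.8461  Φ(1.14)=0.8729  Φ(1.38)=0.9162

(6.51, 9.14)

Lower: z₀ + z₁ = -0.451 + (-1.960) = -2.411; 1 − a(z₀+z₁) = 1 − (0.034)(-2.411) = 1.0820; argument = -0.451 + (-2.411)/1.0820 = -2.6793 → -2.68.
α₁ = Φ(-2.68) = 0.0037; rank = round(500 × 0.0037) = 2; θ*₍2₎ = 6.51.
Upper: z₀ + z₂ = 1.509; 1 − a(z₀+z₂) = 0.9487; argument = 1.1396 → 1.14; α₂ = 0.8729; rank = 436; θ*₍436₎ = 9.14.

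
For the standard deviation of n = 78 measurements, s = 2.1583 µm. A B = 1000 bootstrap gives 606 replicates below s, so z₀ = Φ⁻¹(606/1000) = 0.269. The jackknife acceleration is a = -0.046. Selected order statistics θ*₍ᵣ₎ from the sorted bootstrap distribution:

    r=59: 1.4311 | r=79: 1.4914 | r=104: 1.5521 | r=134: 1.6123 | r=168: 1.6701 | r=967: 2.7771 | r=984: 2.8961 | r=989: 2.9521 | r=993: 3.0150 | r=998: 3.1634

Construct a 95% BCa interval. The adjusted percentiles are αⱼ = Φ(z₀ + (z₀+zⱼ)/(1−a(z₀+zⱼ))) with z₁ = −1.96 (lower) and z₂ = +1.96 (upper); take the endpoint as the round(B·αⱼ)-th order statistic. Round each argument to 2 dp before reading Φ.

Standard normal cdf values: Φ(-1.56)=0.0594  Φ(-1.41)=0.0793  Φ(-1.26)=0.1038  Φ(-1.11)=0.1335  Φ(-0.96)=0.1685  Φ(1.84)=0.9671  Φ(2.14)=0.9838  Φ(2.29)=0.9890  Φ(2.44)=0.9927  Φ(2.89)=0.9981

(1.4311, 2.9521)

Lower: z₀ + z₁ = 0.269 + (-1.960) = -1.691; 1 − a(z₀+z₁) = 1 − (-0.046)(-1.691) = 0.9222; argument = 0.269 + (-1.691)/0.9222 = -1.5646 → -1.56.
α₁ = Φ(-1.56) = 0.0594; rank = round(1000 × 0.0594) = 59; θ*₍59₎ = 1.4311.
Upper: z₀ + z₂ = 2.229; 1 − a(z₀+z₂) = 1.1025; argument = 2.2907 → 2.29; α₂ = 0.9890; rank = 989; θ*₍989₎ = 2.9521.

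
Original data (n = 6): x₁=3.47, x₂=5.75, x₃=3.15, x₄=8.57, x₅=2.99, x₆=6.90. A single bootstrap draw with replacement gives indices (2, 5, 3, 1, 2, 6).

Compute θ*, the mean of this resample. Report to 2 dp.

Resample values: 5.75, 2.99, 3.15, 3.47, 5.75, 6.90.
Mean = (5.75 + 2.99 + 3.15 + 3.47 + 5.75 + 6.90) / 6 = 28.010 / 6 = 4.67

θ* = 4.67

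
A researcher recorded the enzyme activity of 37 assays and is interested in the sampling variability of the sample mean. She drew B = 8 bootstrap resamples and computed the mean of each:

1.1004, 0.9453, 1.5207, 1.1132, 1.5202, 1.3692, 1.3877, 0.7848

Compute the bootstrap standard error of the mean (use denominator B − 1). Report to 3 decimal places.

SE* = 0.273

Bootstrap SE is the standard deviation of the 8 replicate means.
Mean of replicates: (1.1004 + 0.9453 + 1.5207 + 1.1132 + 1.5202 + 1.3692 + 1.3877 + 0.7848) / 8 = 9.74150 / 8 = 1.21769
Sum of squared deviations: (−0.11729)² + (−0.27239)² + (+0.30301)² + (−0.10449)² + (+0.30251)² + (+0.15151)² + (+0.17001)² + (−0.43289)² = 0.52145
Variance = 0.52145 / 7 = 0.07449
SE* = √0.07449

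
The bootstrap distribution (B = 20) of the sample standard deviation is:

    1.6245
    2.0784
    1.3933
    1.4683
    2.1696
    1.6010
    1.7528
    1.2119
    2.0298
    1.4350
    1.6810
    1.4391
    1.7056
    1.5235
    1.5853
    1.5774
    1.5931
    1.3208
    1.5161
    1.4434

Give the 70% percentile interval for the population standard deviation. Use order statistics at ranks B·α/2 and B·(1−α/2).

Sorted replicates: 1.2119, 1.3208, 1.3933, 1.4350, 1.4391, 1.4434, 1.4683, 1.5161, 1.5235, 1.5774, 1.5853, 1.5931, 1.6010, 1.6245, 1.6810, 1.7056, 1.7528, 2.0298, 2.0784, 2.1696
α = 0.30; lower rank = 20 × 0.150 = 3; upper rank = 20 × 0.850 = 17.
The 3rd smallest replicate is 1.3933; the 17th is 1.7528.

(1.3933, 1.7528)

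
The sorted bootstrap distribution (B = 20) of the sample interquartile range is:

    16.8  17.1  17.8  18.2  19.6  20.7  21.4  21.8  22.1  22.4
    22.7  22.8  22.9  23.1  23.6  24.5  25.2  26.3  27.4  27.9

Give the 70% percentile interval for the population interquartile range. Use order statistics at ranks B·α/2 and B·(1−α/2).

(17.8, 25.2)

α = 0.30; lower rank = 20 × 0.150 = 3; upper rank = 20 × 0.850 = 17.
The 3rd smallest replicate is 17.8; the 17th is 25.2.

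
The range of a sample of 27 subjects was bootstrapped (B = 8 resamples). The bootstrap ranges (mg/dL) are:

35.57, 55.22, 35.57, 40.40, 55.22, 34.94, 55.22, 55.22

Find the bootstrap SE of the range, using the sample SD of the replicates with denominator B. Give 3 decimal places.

SE* = 9.429

Bootstrap SE is the standard deviation of the 8 replicate ranges.
Mean of replicates: (35.57 + 55.22 + 35.57 + 40.40 + 55.22 + 34.94 + 55.22 + 55.22) / 8 = 367.3600 / 8 = 45.9200
Sum of squared deviations: (−10.3500)² + (+9.3000)² + (−10.3500)² + (−5.5200)² + (+9.3000)² + (−10.9800)² + (+9.3000)² + (+9.3000)² = 711.2358
Variance = 711.2358 / 8 = 88.9045
SE* = √88.9045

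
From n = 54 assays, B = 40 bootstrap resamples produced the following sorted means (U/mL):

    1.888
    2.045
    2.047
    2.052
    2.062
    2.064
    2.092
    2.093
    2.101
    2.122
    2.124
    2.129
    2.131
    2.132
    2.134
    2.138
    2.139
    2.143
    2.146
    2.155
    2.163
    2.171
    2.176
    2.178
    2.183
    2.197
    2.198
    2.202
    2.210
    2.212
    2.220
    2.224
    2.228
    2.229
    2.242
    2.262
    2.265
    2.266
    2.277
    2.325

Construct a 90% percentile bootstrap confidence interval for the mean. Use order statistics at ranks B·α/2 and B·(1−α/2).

α = 0.10; lower rank = 40 × 0.050 = 2; upper rank = 40 × 0.950 = 38.
The 2nd smallest replicate is 2.045; the 38th is 2.266.

(2.045, 2.266)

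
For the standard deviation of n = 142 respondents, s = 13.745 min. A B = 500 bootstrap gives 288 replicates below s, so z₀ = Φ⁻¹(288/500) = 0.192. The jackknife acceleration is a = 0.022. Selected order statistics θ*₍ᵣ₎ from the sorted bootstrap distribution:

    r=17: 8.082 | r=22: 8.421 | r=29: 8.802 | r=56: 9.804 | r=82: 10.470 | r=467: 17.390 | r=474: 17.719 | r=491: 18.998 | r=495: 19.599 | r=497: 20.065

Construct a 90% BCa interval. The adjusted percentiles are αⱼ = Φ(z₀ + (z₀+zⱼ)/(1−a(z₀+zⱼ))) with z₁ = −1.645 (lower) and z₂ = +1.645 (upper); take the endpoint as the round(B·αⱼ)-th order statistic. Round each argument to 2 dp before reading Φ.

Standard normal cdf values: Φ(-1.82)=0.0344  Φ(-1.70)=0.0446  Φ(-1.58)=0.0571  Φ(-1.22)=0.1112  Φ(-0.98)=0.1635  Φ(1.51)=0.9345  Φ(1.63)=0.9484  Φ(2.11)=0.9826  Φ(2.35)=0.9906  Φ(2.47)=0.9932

(9.804, 18.998)

Lower: z₀ + z₁ = 0.192 + (-1.645) = -1.453; 1 − a(z₀+z₁) = 1 − (0.022)(-1.453) = 1.0320; argument = 0.192 + (-1.453)/1.0320 = -1.2160 → -1.22.
α₁ = Φ(-1.22) = 0.1112; rank = round(500 × 0.1112) = 56; θ*₍56₎ = 9.804.
Upper: z₀ + z₂ = 1.837; 1 − a(z₀+z₂) = 0.9596; argument = 2.1064 → 2.11; α₂ = 0.9826; rank = 491; θ*₍491₎ = 18.998.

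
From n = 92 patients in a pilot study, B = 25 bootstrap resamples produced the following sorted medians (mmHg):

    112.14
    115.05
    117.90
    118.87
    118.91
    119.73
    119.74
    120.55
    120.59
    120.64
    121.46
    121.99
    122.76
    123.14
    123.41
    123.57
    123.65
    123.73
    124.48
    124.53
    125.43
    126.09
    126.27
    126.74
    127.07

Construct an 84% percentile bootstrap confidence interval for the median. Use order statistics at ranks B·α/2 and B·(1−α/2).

α = 0.16; lower rank = 25 × 0.080 = 2; upper rank = 25 × 0.920 = 23.
The 2nd smallest replicate is 115.05; the 23rd is 126.27.

(115.05, 126.27)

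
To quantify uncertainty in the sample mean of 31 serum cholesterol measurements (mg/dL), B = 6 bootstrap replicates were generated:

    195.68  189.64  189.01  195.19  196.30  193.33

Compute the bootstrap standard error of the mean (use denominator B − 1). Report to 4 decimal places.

SE* = 3.1612

Bootstrap SE is the standard deviation of the 6 replicate means.
Mean of replicates: (195.68 + 189.64 + 189.01 + 195.19 + 196.30 + 193.33) / 6 = 1159.15000 / 6 = 193.19167
Sum of squared deviations: (+2.48833)² + (−3.55167)² + (−4.18167)² + (+1.99833)² + (+3.10833)² + (+0.13833)² = 49.96668
Variance = 49.96668 / 5 = 9.99334
SE* = √9.99334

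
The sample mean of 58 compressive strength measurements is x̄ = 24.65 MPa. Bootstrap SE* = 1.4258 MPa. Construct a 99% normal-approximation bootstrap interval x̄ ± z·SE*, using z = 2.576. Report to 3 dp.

Margin = 2.576 × 1.4258 = 3.6729
Interval: 24.65 ± 3.6729

(20.977, 28.323)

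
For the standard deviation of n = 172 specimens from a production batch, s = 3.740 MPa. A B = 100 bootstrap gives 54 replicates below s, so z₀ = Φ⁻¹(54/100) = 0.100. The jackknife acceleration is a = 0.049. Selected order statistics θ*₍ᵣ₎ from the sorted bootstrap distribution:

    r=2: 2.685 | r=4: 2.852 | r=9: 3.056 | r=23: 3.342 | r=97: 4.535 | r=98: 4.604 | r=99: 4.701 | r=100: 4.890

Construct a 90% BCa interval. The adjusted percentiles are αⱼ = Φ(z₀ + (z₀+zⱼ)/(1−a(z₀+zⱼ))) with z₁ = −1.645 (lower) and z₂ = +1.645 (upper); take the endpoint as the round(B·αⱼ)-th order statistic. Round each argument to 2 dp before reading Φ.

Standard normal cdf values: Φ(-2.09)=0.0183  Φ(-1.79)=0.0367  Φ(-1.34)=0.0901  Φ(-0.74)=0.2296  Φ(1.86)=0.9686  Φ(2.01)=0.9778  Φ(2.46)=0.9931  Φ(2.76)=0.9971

Lower: z₀ + z₁ = 0.100 + (-1.645) = -1.545; 1 − a(z₀+z₁) = 1 − (0.049)(-1.545) = 1.0757; argument = 0.100 + (-1.545)/1.0757 = -1.3363 → -1.34.
α₁ = Φ(-1.34) = 0.0901; rank = round(100 × 0.0901) = 9; θ*₍9₎ = 3.056.
Upper: z₀ + z₂ = 1.745; 1 − a(z₀+z₂) = 0.9145; argument = 2.0082 → 2.01; α₂ = 0.9778; rank = 98; θ*₍98₎ = 4.604.

(3.056, 4.604)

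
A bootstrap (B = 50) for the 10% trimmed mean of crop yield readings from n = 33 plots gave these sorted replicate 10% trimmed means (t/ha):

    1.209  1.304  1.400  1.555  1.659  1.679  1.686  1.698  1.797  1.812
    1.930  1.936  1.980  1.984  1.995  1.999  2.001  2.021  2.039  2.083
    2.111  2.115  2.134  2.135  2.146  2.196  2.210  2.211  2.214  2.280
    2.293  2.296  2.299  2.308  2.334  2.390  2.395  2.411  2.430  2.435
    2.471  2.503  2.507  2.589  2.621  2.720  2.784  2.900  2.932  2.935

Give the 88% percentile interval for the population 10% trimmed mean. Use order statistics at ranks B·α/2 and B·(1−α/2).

α = 0.12; lower rank = 50 × 0.060 = 3; upper rank = 50 × 0.940 = 47.
The 3rd smallest replicate is 1.400; the 47th is 2.784.

(1.400, 2.784)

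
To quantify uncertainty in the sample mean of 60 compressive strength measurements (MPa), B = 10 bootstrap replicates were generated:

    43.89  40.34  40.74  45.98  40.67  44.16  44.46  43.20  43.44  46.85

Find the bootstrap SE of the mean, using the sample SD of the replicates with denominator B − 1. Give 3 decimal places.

SE* = 2.222

Bootstrap SE is the standard deviation of the 10 replicate means.
Mean of replicates: (43.89 + 40.34 + 40.74 + 45.98 + 40.67 + 44.16 + 44.46 + 43.20 + 43.44 + 46.85) / 10 = 433.7300 / 10 = 43.3730
Sum of squared deviations: (+0.5170)² + (−3.0330)² + (−2.6330)² + (+2.6070)² + (−2.7030)² + (+0.7870)² + (+1.0870)² + (−0.1730)² + (+0.0670)² + (+3.4770)² = 44.4266
Variance = 44.4266 / 9 = 4.9363
SE* = √4.9363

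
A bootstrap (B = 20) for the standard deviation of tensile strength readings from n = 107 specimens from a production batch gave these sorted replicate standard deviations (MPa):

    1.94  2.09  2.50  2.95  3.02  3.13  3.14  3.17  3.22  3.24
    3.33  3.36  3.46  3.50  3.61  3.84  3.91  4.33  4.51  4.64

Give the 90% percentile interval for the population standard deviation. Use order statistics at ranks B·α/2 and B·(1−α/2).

(1.94, 4.51)

α = 0.10; lower rank = 20 × 0.050 = 1; upper rank = 20 × 0.950 = 19.
The 1st smallest replicate is 1.94; the 19th is 4.51.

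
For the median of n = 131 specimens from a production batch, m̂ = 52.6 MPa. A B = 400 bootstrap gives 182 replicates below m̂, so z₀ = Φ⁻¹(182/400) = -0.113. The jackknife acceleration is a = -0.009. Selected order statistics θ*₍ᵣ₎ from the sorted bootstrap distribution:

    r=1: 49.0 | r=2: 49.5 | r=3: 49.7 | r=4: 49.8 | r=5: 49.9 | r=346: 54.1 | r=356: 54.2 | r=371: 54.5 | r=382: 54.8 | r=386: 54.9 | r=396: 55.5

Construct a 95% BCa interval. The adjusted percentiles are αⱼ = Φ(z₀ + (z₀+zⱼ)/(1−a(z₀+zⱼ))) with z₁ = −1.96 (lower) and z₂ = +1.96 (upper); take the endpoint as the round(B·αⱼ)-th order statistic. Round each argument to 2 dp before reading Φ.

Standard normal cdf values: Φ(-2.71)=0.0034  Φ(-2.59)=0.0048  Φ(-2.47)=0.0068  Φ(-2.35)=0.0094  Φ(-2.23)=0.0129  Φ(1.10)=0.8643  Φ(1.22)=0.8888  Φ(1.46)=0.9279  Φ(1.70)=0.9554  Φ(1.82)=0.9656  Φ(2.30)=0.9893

Lower: z₀ + z₁ = -0.113 + (-1.960) = -2.073; 1 − a(z₀+z₁) = 1 − (-0.009)(-2.073) = 0.9813; argument = -0.113 + (-2.073)/0.9813 = -2.2254 → -2.23.
α₁ = Φ(-2.23) = 0.0129; rank = round(400 × 0.0129) = 5; θ*₍5₎ = 49.9.
Upper: z₀ + z₂ = 1.847; 1 − a(z₀+z₂) = 1.0166; argument = 1.7038 → 1.70; α₂ = 0.9554; rank = 382; θ*₍382₎ = 54.8.

(49.9, 54.8)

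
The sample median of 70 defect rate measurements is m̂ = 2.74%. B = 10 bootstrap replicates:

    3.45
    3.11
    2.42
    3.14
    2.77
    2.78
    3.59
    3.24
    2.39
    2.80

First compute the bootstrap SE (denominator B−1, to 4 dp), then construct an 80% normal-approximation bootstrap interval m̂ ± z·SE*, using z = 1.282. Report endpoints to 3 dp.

(2.220, 3.260)

Mean of replicates = 2.9690; sum of squared deviations = 1.4801; SE* = √(1.4801/9) = 0.4055
Margin = 1.282 × 0.4055 = 0.5199
Interval: 2.74 ± 0.5199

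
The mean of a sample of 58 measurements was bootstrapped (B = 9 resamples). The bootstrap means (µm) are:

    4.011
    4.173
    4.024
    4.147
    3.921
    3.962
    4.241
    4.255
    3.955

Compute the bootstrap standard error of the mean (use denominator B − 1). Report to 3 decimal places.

SE* = 0.129

Bootstrap SE is the standard deviation of the 9 replicate means.
Mean of replicates: (4.011 + 4.173 + 4.024 + 4.147 + 3.921 + 3.962 + 4.241 + 4.255 + 3.955) / 9 = 36.68900 / 9 = 4.07656
Sum of squared deviations: (−0.06556)² + (+0.09644)² + (−0.05256)² + (+0.07044)² + (−0.15556)² + (−0.11456)² + (+0.16444)² + (+0.17844)² + (−0.12156)² = 0.13230
Variance = 0.13230 / 8 = 0.01654
SE* = √0.01654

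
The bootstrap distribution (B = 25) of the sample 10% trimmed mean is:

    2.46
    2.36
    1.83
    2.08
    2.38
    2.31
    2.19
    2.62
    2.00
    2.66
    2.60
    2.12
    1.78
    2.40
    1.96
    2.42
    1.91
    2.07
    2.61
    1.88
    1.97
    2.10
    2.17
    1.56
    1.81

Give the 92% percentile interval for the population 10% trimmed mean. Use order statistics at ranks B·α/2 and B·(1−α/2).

(1.56, 2.62)

Sorted replicates: 1.56, 1.78, 1.81, 1.83, 1.88, 1.91, 1.96, 1.97, 2.00, 2.07, 2.08, 2.10, 2.12, 2.17, 2.19, 2.31, 2.36, 2.38, 2.40, 2.42, 2.46, 2.60, 2.61, 2.62, 2.66
α = 0.08; lower rank = 25 × 0.040 = 1; upper rank = 25 × 0.960 = 24.
The 1st smallest replicate is 1.56; the 24th is 2.62.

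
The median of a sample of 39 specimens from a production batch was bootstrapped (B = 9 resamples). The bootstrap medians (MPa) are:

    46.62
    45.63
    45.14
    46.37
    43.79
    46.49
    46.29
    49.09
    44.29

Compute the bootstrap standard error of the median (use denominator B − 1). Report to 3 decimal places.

Bootstrap SE is the standard deviation of the 9 replicate medians.
Mean of replicates: (46.62 + 45.63 + 45.14 + 46.37 + 43.79 + 46.49 + 46.29 + 49.09 + 44.29) / 9 = 413.7100 / 9 = 45.9678
Sum of squared deviations: (+0.6522)² + (−0.3378)² + (−0.8278)² + (+0.4022)² + (−2.1778)² + (+0.5222)² + (+0.3222)² + (+3.1222)² + (−1.6778)² = 19.0690
Variance = 19.0690 / 8 = 2.3836
SE* = √2.3836

SE* = 1.544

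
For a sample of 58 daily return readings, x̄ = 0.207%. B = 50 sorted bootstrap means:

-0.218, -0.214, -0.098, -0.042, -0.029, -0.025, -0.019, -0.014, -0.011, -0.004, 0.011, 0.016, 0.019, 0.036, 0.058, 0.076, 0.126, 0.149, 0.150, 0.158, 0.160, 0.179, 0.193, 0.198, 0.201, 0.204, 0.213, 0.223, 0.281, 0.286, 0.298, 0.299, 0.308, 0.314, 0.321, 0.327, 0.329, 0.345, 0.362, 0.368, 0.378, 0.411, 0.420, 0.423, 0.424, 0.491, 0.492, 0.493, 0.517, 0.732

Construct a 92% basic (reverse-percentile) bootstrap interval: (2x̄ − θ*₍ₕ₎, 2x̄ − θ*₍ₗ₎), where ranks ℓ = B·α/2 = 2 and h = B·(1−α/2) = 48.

Percentile endpoints at ranks 2 and 48: θ*₍2₎ = -0.214, θ*₍48₎ = 0.493.
Basic interval reflects these around x̄:
  lower = 2 × 0.207 − 0.493 = -0.079
  upper = 2 × 0.207 − -0.214 = 0.628

(-0.079, 0.628)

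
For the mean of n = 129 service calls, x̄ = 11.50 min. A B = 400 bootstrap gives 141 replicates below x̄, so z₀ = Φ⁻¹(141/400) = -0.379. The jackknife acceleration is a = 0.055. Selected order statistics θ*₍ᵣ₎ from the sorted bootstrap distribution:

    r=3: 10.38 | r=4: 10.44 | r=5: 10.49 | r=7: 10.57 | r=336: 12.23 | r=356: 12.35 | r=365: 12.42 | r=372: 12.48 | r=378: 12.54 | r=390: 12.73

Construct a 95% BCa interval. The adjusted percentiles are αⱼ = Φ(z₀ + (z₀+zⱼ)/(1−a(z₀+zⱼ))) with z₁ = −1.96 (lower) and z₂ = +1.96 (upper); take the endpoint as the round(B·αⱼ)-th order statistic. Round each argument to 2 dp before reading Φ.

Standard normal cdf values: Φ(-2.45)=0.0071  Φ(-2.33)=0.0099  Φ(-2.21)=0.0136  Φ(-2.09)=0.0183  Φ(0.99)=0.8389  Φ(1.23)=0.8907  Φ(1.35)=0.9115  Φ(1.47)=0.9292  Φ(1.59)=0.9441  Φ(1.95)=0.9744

Lower: z₀ + z₁ = -0.379 + (-1.960) = -2.339; 1 − a(z₀+z₁) = 1 − (0.055)(-2.339) = 1.1286; argument = -0.379 + (-2.339)/1.1286 = -2.4514 → -2.45.
α₁ = Φ(-2.45) = 0.0071; rank = round(400 × 0.0071) = 3; θ*₍3₎ = 10.38.
Upper: z₀ + z₂ = 1.581; 1 − a(z₀+z₂) = 0.9130; argument = 1.3526 → 1.35; α₂ = 0.9115; rank = 365; θ*₍365₎ = 12.42.

(10.38, 12.42)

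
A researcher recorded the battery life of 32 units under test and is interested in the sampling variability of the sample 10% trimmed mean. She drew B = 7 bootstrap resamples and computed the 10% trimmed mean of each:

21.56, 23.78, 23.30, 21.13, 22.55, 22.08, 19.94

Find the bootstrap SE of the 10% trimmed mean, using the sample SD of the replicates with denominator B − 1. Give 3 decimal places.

Bootstrap SE is the standard deviation of the 7 replicate 10% trimmed means.
Mean of replicates: (21.56 + 23.78 + 23.30 + 21.13 + 22.55 + 22.08 + 19.94) / 7 = 154.3400 / 7 = 22.0486
Sum of squared deviations: (−0.4886)² + (+1.7314)² + (+1.2514)² + (−0.9186)² + (+0.5014)² + (+0.0314)² + (−2.1086)² = 10.3449
Variance = 10.3449 / 6 = 1.7241
SE* = √1.7241

SE* = 1.313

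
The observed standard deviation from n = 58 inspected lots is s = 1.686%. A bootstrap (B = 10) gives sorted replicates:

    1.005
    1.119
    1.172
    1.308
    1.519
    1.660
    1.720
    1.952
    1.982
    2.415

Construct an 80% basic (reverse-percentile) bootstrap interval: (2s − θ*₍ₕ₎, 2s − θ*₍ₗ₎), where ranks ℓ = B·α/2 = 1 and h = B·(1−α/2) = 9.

Percentile endpoints at ranks 1 and 9: θ*₍1₎ = 1.005, θ*₍9₎ = 1.982.
Basic interval reflects these around s:
  lower = 2 × 1.686 − 1.982 = 1.390
  upper = 2 × 1.686 − 1.005 = 2.367

(1.390, 2.367)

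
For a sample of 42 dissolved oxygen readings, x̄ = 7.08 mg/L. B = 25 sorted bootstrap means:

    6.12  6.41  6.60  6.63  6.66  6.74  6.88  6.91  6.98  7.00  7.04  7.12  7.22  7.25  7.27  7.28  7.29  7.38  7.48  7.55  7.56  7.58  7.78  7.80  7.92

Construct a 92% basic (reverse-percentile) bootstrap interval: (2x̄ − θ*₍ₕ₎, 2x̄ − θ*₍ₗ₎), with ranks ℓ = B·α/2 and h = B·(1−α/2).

Percentile endpoints at ranks 1 and 24: θ*₍1₎ = 6.12, θ*₍24₎ = 7.80.
Basic interval reflects these around x̄:
  lower = 2 × 7.08 − 7.80 = 6.36
  upper = 2 × 7.08 − 6.12 = 8.04

(6.36, 8.04)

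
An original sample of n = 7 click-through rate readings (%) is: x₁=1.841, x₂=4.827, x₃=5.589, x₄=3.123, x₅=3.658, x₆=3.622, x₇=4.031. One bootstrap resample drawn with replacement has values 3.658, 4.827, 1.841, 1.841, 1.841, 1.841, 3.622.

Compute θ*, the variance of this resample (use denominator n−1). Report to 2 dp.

Mean = 2.7816; sum of squared deviations = 9.1969
s² = 9.1969 / 6 = 1.5328

θ* = 1.53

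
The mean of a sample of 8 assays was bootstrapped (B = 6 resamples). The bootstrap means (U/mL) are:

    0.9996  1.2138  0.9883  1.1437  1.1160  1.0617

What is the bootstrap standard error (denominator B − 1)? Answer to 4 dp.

Bootstrap SE is the standard deviation of the 6 replicate means.
Mean of replicates: (0.9996 + 1.2138 + 0.9883 + 1.1437 + 1.1160 + 1.0617) / 6 = 6.523100 / 6 = 1.087183
Sum of squared deviations: (−0.087583)² + (+0.126617)² + (−0.098883)² + (+0.056517)² + (+0.028817)² + (−0.025483)² = 0.038154
Variance = 0.038154 / 5 = 0.007631
SE* = √0.007631

SE* = 0.0874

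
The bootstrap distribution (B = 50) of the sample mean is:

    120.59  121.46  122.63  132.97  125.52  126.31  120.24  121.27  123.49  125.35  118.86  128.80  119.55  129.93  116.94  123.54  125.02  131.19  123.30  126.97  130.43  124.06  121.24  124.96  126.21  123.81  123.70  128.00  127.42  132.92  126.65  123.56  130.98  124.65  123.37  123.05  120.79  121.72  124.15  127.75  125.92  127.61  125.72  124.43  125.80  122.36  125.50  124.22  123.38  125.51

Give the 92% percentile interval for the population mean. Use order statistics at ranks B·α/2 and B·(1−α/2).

Sorted replicates: 116.94, 118.86, 119.55, 120.24, 120.59, 120.79, 121.24, 121.27, 121.46, 121.72, 122.36, 122.63, 123.05, 123.30, 123.37, 123.38, 123.49, 123.54, 123.56, 123.70, 123.81, 124.06, 124.15, 124.22, 124.43, 124.65, 124.96, 125.02, 125.35, 125.50, 125.51, 125.52, 125.72, 125.80, 125.92, 126.21, 126.31, 126.65, 126.97, 127.42, 127.61, 127.75, 128.00, 128.80, 129.93, 130.43, 130.98, 131.19, 132.92, 132.97
α = 0.08; lower rank = 50 × 0.040 = 2; upper rank = 50 × 0.960 = 48.
The 2nd smallest replicate is 118.86; the 48th is 131.19.

(118.86, 131.19)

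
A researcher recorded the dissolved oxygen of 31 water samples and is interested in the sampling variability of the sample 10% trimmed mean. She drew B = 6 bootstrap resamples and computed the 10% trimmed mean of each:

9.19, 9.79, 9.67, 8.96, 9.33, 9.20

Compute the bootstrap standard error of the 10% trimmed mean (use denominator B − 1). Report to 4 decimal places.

Bootstrap SE is the standard deviation of the 6 replicate 10% trimmed means.
Mean of replicates: (9.19 + 9.79 + 9.67 + 8.96 + 9.33 + 9.20) / 6 = 56.14000 / 6 = 9.35667
Sum of squared deviations: (−0.16667)² + (+0.43333)² + (+0.31333)² + (−0.39667)² + (−0.02667)² + (−0.15667)² = 0.49633
Variance = 0.49633 / 5 = 0.09927
SE* = √0.09927

SE* = 0.3151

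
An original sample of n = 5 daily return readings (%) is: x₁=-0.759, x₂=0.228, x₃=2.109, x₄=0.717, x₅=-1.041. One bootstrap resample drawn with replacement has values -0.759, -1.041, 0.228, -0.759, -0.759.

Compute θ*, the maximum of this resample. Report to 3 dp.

Maximum = 0.228

θ* = 0.228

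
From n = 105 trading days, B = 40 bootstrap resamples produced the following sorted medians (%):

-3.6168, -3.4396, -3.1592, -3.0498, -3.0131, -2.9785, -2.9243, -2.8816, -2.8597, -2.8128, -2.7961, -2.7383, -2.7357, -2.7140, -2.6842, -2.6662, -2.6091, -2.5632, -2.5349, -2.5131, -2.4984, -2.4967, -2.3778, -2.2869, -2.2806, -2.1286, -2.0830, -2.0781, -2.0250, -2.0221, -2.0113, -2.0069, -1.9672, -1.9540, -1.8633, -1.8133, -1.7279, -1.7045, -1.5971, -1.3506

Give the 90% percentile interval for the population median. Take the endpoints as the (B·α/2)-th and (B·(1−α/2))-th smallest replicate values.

α = 0.10; lower rank = 40 × 0.050 = 2; upper rank = 40 × 0.950 = 38.
The 2nd smallest replicate is -3.4396; the 38th is -1.7045.

(-3.4396, -1.7045)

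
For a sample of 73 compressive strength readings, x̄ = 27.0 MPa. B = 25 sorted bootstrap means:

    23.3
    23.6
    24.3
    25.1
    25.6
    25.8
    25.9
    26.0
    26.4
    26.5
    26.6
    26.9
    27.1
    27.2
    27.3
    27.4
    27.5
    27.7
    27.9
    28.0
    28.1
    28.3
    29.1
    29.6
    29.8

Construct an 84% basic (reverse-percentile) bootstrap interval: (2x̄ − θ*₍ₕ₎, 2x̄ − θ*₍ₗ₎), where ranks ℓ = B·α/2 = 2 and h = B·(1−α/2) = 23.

Percentile endpoints at ranks 2 and 23: θ*₍2₎ = 23.6, θ*₍23₎ = 29.1.
Basic interval reflects these around x̄:
  lower = 2 × 27.0 − 29.1 = 24.9
  upper = 2 × 27.0 − 23.6 = 30.4

(24.9, 30.4)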